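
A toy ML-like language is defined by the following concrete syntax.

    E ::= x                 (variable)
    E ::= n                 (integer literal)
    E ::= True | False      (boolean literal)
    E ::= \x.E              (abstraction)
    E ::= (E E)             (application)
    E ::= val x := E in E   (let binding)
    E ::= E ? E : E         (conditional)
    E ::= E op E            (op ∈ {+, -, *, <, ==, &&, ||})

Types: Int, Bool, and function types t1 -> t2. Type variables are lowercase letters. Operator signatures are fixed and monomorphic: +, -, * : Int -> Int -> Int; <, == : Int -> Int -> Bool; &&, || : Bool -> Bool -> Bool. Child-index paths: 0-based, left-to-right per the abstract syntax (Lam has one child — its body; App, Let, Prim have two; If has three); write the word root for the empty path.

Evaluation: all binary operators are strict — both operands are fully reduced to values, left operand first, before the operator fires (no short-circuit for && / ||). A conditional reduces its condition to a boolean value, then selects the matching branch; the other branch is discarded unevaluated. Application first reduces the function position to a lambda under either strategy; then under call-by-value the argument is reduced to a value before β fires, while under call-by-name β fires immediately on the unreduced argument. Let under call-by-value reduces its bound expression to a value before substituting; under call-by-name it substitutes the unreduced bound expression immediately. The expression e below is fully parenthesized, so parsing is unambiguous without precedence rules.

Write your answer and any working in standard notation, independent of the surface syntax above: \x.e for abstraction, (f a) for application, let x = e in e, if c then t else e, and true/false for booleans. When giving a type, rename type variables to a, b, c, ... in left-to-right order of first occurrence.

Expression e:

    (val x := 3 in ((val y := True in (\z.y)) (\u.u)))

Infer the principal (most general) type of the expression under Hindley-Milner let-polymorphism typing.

Answer: Bool

Derivation:
let x : Int
let y : Bool
y : Bool
\z._ : a -> Bool
u : b
\u._ : b -> b
  unify a -> Bool ~ (b -> b) -> c
  unify a ~ b -> b
  unify Bool ~ c
_ _ : Bool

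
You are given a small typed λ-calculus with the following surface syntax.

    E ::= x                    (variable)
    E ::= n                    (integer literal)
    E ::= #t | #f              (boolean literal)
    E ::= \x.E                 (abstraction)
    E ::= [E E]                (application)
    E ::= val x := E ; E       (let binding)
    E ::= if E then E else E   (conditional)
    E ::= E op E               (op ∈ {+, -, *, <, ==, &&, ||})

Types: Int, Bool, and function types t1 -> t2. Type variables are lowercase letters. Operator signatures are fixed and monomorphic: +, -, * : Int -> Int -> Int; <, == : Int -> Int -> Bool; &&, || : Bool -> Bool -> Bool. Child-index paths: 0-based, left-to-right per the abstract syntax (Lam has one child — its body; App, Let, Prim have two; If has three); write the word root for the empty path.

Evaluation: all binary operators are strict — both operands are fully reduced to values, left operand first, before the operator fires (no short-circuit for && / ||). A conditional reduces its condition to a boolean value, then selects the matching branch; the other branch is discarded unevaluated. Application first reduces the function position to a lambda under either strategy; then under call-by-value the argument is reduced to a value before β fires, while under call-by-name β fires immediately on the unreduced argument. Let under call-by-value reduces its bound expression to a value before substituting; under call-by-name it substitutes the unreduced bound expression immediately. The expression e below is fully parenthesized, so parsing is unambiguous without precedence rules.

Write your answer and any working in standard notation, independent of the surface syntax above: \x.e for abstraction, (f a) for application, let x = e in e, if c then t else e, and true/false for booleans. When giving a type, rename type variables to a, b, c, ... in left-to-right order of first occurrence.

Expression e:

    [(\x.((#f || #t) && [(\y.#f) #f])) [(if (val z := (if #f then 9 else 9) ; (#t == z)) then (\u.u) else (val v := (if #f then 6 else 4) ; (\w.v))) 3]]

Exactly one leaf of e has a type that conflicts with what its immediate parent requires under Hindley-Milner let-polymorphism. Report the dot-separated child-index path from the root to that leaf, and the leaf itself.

Derivation:
  unify Bool ~ Bool
  unify Bool ~ Bool
  unify Bool ~ Bool
\y._ : b -> Bool
  unify b -> Bool ~ Bool -> c
  unify b ~ Bool
  unify Bool ~ c
_ _ : Bool
  unify Bool ~ Bool
\x._ : a -> Bool
  unify Bool ~ Bool
  unify Int ~ Int
let z : Int
  unify Bool ~ Int
  FAIL: mismatch Bool ~ Int

Answer: 1.0.0.1.0 : true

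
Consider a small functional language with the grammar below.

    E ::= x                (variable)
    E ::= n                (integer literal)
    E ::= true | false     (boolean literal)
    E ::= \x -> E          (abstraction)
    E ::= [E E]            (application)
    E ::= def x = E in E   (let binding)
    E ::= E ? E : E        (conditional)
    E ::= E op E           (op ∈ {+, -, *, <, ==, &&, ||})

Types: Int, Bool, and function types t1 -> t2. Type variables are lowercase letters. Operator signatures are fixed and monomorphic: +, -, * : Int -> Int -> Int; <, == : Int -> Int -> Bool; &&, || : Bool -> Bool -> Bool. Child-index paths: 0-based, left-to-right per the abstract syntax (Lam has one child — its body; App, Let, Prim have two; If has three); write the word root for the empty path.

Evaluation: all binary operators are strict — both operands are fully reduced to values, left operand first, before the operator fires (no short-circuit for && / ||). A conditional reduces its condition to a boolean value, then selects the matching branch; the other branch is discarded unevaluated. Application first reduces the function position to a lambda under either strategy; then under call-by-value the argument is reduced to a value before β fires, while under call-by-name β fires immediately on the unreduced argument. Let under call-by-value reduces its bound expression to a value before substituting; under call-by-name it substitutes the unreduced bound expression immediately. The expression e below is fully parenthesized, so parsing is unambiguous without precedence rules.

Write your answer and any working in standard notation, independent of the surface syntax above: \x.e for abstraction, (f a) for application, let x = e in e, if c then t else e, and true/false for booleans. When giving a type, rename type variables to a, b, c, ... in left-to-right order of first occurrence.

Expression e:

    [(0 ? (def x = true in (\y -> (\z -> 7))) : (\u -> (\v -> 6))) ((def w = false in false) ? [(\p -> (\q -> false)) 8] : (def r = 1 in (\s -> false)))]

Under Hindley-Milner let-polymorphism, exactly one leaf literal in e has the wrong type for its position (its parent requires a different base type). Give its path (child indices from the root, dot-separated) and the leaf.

Trace:
  unify Int ~ Bool
  FAIL: mismatch Int ~ Bool

Answer: 0.0 : 0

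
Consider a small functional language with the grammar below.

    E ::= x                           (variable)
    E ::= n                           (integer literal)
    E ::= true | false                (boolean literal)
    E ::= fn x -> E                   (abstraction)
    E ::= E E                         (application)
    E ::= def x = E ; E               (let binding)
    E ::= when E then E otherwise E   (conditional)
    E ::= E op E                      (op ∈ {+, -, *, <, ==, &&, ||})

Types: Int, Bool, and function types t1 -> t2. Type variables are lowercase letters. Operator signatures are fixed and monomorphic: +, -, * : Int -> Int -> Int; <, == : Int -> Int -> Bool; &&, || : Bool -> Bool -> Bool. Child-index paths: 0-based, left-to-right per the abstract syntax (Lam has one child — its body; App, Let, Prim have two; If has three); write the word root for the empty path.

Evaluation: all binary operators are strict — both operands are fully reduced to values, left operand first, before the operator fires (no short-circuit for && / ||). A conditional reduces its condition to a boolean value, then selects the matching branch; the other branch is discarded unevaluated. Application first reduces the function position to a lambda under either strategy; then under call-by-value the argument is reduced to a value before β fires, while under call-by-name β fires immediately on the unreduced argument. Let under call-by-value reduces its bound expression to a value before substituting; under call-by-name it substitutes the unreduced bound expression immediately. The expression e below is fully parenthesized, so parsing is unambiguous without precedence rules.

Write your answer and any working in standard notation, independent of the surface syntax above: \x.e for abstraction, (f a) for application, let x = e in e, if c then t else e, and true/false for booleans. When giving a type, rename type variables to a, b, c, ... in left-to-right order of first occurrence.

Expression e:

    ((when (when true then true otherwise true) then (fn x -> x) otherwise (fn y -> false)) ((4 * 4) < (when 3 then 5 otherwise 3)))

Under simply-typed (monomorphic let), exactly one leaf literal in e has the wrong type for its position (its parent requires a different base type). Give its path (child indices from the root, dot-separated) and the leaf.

Answer: 1.1.0 : 3

Working:
  unify Bool ~ Bool
  unify Bool ~ Bool
  unify Bool ~ Bool
x : a
\x._ : a -> a
\y._ : b -> Bool
  unify a -> a ~ b -> Bool
  unify a ~ b
  unify b ~ Bool
  unify Int ~ Int
  unify Int ~ Int
  unify Int ~ Int
  unify Int ~ Bool
  FAIL: mismatch Int ~ Bool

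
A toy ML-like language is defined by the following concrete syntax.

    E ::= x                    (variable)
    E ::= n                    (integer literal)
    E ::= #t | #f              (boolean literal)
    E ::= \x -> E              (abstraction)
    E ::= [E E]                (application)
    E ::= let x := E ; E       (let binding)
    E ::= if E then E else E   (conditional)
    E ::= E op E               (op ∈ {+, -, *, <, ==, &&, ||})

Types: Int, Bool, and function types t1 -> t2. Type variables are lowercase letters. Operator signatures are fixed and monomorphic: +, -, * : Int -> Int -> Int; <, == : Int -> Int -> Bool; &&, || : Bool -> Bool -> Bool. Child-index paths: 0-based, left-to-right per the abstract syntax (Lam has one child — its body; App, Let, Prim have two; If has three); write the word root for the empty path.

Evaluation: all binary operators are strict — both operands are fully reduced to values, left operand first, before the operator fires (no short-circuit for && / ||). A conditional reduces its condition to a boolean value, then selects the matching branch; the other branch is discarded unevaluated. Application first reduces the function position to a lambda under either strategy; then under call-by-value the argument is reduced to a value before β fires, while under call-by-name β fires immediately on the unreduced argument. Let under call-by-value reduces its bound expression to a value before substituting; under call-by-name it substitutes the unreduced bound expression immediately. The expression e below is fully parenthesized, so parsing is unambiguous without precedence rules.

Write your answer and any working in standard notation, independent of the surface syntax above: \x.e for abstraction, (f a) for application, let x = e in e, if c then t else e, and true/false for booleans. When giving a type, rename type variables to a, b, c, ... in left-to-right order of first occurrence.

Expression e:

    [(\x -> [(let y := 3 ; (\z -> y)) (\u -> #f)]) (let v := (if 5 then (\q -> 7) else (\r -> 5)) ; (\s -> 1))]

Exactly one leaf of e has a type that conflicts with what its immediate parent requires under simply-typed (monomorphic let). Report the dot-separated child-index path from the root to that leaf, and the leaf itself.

Answer: 1.0.0 : 5

Trace:
let y : Int
y : Int
\z._ : b -> Int
\u._ : c -> Bool
  unify b -> Int ~ (c -> Bool) -> d
  unify b ~ c -> Bool
  unify Int ~ d
_ _ : Int
\x._ : a -> Int
  unify Int ~ Bool
  FAIL: mismatch Int ~ Bool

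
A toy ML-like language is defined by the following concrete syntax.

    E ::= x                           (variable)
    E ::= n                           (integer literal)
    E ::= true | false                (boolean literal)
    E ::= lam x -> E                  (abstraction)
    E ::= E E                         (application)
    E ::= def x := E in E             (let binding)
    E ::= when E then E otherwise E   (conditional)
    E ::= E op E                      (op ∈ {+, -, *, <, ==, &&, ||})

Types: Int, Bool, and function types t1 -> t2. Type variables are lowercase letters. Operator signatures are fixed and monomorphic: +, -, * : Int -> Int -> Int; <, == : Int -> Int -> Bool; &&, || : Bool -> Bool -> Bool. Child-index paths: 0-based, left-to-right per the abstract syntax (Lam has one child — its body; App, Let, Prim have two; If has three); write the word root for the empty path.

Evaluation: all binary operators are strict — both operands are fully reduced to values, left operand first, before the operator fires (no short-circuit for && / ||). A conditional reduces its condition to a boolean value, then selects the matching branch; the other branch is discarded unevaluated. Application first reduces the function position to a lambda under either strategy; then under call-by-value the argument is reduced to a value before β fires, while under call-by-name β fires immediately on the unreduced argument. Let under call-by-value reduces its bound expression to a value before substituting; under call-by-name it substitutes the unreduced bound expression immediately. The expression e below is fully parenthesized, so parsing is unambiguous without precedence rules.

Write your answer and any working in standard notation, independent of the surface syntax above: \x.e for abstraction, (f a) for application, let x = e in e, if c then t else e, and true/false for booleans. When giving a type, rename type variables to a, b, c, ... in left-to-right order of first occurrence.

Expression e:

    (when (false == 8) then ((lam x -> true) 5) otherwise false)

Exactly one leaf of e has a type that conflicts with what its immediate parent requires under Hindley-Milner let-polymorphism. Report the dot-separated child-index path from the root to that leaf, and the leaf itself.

Derivation:
  unify Bool ~ Int
  FAIL: mismatch Bool ~ Int

Answer: 0.0 : false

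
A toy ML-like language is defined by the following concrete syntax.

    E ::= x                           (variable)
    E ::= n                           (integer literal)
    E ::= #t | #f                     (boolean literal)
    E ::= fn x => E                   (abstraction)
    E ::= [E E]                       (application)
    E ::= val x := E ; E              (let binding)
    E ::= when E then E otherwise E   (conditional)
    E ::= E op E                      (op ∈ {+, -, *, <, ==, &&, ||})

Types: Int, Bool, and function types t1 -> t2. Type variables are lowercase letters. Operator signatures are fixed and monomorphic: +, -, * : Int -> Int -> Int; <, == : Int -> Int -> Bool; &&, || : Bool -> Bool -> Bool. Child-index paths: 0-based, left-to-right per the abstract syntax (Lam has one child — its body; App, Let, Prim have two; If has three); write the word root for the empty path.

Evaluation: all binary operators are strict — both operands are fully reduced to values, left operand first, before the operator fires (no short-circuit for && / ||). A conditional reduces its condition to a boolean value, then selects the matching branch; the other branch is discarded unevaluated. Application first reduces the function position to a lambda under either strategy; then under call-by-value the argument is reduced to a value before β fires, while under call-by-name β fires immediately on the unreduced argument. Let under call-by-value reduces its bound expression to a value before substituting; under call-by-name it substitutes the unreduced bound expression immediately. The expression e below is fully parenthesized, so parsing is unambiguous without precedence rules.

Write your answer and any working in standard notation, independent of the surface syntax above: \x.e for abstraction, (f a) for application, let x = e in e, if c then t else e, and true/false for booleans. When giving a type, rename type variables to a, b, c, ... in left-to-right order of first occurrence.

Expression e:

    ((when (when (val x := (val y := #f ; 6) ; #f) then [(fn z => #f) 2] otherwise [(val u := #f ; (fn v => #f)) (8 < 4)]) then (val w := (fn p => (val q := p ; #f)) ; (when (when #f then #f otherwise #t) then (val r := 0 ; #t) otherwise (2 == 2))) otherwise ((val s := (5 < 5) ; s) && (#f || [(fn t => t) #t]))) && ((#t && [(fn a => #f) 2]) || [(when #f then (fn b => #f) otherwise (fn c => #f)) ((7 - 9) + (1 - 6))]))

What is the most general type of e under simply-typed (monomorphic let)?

Answer: Bool

Working:
let y : Bool
let x : Int
  unify Bool ~ Bool
\z._ : a -> Bool
  unify a -> Bool ~ Int -> b
  unify a ~ Int
  unify Bool ~ b
_ _ : Bool
let u : Bool
\v._ : c -> Bool
  unify Int ~ Int
  unify Int ~ Int
  unify c -> Bool ~ Bool -> d
  unify c ~ Bool
  unify Bool ~ d
_ _ : Bool
  unify Bool ~ Bool
  unify Bool ~ Bool
p : e
let q : e
\p._ : e -> Bool
let w : e -> Bool
  unify Bool ~ Bool
  unify Bool ~ Bool
  unify Bool ~ Bool
let r : Int
  unify Int ~ Int
  unify Int ~ Int
  unify Bool ~ Bool
  unify Int ~ Int
  unify Int ~ Int
let s : Bool
s : Bool
  unify Bool ~ Bool
  unify Bool ~ Bool
t : f
\t._ : f -> f
  unify f -> f ~ Bool -> g
  unify f ~ Bool
  unify Bool ~ g
_ _ : Bool
  unify Bool ~ Bool
  unify Bool ~ Bool
  unify Bool ~ Bool
  unify Bool ~ Bool
  unify Bool ~ Bool
\a._ : h -> Bool
  unify h -> Bool ~ Int -> i
  unify h ~ Int
  unify Bool ~ i
_ _ : Bool
  unify Bool ~ Bool
  unify Bool ~ Bool
  unify Bool ~ Bool
\b._ : j -> Bool
\c._ : k -> Bool
  unify j -> Bool ~ k -> Bool
  unify j ~ k
  unify Bool ~ Bool
  unify Int ~ Int
  unify Int ~ Int
  unify Int ~ Int
  unify Int ~ Int
  unify Int ~ Int
  unify Int ~ Int
  unify k -> Bool ~ Int -> l
  unify k ~ Int
  unify Bool ~ l
_ _ : Bool
  unify Bool ~ Bool
  unify Bool ~ Bool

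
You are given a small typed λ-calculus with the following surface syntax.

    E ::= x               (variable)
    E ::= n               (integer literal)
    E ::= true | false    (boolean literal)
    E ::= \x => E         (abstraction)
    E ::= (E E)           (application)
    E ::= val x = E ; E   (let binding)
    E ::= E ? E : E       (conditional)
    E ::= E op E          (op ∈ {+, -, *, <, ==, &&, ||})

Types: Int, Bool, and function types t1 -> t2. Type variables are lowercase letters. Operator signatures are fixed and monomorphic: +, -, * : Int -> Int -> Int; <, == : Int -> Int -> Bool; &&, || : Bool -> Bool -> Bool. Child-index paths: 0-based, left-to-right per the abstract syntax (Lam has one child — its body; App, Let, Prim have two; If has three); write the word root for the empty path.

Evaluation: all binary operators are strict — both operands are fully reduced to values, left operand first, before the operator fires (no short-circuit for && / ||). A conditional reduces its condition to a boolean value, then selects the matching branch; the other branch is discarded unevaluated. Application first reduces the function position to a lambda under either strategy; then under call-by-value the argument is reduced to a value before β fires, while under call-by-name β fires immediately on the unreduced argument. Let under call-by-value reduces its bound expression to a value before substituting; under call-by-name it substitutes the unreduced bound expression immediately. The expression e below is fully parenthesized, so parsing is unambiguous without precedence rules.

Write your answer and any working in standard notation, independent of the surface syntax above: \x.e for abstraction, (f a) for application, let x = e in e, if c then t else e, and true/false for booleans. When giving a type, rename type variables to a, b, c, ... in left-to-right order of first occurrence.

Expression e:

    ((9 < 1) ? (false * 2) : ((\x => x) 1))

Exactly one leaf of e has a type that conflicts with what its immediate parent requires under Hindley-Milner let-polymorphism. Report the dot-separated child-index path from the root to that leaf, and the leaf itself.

Answer: 1.0 : false

Working:
  unify Int ~ Int
  unify Int ~ Int
  unify Bool ~ Bool
  unify Bool ~ Int
  FAIL: mismatch Bool ~ Int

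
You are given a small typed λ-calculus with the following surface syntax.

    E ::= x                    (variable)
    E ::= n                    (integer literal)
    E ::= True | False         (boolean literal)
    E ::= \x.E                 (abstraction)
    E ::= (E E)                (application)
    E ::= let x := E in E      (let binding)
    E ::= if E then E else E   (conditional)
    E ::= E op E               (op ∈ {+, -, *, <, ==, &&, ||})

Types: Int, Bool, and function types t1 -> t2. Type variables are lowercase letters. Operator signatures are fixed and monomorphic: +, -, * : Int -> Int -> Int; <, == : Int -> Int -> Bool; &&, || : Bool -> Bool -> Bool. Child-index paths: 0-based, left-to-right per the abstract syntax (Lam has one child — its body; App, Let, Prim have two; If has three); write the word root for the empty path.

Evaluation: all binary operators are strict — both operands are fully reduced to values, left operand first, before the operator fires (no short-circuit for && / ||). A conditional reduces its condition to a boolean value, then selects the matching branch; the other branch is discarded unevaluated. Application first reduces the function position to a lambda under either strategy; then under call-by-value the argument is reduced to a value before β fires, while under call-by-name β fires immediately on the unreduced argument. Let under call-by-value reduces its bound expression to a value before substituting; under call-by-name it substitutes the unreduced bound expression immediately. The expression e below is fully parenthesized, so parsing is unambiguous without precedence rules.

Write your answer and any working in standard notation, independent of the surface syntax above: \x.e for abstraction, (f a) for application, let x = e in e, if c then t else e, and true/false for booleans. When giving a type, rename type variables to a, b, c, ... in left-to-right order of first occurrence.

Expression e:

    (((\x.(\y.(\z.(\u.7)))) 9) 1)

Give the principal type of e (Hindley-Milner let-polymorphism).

Trace:
\u._ : d -> Int
\z._ : c -> d -> Int
\y._ : b -> c -> d -> Int
\x._ : a -> b -> c -> d -> Int
  unify a -> b -> c -> d -> Int ~ Int -> e
  unify a ~ Int
  unify b -> c -> d -> Int ~ e
_ _ : b -> c -> d -> Int
  unify b -> c -> d -> Int ~ Int -> f
  unify b ~ Int
  unify c -> d -> Int ~ f
_ _ : c -> d -> Int

Answer: a -> b -> Int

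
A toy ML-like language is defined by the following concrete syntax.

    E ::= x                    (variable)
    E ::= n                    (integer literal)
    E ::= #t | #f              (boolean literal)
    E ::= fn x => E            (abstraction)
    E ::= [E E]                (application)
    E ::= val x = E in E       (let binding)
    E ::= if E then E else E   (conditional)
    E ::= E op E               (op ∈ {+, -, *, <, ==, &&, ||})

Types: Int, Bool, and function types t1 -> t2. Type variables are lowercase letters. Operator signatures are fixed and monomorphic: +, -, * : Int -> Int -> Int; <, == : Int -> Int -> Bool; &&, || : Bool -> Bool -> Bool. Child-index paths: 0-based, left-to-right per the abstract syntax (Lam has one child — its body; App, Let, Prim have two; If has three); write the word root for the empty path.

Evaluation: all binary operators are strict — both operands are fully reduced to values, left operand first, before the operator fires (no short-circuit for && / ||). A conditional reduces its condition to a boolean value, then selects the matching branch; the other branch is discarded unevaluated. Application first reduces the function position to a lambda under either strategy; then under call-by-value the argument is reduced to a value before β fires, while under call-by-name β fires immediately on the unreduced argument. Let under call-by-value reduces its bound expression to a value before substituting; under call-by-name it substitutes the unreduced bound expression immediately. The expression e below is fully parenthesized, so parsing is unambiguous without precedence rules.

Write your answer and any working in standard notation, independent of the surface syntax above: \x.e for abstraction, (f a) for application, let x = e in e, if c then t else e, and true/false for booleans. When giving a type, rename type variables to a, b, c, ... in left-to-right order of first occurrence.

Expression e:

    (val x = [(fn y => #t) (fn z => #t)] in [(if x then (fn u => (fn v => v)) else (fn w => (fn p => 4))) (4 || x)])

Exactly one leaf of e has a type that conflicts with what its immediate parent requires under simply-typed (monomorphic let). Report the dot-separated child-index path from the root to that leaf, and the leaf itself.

Derivation:
\y._ : a -> Bool
\z._ : b -> Bool
  unify a -> Bool ~ (b -> Bool) -> c
  unify a ~ b -> Bool
  unify Bool ~ c
_ _ : Bool
let x : Bool
x : Bool
  unify Bool ~ Bool
v : e
\v._ : e -> e
\u._ : d -> e -> e
\p._ : g -> Int
\w._ : f -> g -> Int
  unify d -> e -> e ~ f -> g -> Int
  unify d ~ f
  unify e -> e ~ g -> Int
  unify e ~ g
  unify g ~ Int
  unify Int ~ Bool
  FAIL: mismatch Int ~ Bool

Answer: 1.1.0 : 4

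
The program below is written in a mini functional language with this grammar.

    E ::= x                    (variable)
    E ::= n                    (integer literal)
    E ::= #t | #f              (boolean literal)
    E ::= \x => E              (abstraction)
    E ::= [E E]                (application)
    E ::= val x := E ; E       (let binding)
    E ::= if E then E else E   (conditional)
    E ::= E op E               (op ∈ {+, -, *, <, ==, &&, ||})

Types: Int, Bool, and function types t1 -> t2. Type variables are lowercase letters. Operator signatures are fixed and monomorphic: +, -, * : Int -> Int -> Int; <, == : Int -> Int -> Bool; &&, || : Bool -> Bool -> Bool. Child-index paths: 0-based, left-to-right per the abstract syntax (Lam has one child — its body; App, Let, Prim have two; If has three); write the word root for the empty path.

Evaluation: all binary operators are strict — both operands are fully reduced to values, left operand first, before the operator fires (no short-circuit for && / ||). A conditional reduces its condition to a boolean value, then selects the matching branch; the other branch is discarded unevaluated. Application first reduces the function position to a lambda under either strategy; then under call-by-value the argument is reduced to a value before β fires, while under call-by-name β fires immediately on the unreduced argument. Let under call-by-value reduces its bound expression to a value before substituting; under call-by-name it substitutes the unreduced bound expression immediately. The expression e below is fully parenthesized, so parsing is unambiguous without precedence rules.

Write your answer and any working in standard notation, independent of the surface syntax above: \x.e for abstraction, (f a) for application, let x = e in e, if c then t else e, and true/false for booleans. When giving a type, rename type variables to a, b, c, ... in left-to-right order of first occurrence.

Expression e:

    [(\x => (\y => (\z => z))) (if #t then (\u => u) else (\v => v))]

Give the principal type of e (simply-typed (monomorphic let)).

Answer: a -> b -> b

Working:
z : c
\z._ : c -> c
\y._ : b -> c -> c
\x._ : a -> b -> c -> c
  unify Bool ~ Bool
u : d
\u._ : d -> d
v : e
\v._ : e -> e
  unify d -> d ~ e -> e
  unify d ~ e
  unify e ~ e
  unify a -> b -> c -> c ~ (e -> e) -> f
  unify a ~ e -> e
  unify b -> c -> c ~ f
_ _ : b -> c -> c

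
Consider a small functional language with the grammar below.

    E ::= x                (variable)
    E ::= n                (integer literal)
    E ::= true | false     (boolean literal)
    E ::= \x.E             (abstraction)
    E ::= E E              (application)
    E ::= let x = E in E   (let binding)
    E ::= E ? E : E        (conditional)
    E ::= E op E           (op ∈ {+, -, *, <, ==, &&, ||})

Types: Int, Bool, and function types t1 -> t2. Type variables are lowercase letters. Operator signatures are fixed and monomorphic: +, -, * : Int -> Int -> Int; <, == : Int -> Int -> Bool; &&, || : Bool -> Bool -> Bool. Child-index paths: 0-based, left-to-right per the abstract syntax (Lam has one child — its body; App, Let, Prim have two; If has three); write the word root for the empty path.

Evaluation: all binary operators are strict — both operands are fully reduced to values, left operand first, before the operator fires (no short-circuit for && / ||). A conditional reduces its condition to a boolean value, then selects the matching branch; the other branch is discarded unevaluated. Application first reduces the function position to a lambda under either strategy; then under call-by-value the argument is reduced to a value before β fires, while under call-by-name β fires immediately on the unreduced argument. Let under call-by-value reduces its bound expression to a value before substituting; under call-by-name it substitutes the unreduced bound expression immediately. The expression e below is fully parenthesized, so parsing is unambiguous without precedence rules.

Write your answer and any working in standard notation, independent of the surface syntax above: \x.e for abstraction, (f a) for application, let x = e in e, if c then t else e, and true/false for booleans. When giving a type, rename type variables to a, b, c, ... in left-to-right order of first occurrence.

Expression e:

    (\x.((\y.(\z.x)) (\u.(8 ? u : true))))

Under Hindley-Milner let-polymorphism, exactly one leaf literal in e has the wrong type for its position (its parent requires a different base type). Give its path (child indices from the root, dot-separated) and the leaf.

Answer: 0.1.0.0 : 8

Working:
x : a
\z._ : c -> a
\y._ : b -> c -> a
  unify Int ~ Bool
  FAIL: mismatch Int ~ Bool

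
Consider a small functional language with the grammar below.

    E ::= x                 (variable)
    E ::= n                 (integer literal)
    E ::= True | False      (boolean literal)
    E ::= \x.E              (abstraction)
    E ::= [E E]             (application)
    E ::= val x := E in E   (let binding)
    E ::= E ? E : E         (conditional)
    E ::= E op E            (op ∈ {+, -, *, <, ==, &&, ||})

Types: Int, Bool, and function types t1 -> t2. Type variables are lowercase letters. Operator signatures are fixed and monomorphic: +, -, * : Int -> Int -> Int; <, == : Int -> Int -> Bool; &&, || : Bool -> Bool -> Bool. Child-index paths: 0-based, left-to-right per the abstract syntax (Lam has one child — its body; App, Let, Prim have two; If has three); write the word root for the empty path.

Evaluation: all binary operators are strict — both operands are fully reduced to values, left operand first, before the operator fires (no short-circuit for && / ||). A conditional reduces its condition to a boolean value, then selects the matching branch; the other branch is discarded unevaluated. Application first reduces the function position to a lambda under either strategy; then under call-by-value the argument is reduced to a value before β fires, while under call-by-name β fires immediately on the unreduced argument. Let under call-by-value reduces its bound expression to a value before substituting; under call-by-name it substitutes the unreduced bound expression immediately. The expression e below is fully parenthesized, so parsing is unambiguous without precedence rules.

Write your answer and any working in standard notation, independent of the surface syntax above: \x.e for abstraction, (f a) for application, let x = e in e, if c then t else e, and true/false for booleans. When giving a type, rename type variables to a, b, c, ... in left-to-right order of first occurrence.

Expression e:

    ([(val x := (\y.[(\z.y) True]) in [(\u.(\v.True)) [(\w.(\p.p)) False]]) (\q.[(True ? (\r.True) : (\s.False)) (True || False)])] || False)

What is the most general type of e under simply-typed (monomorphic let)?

Trace:
y : a
\z._ : b -> a
  unify b -> a ~ Bool -> c
  unify b ~ Bool
  unify a ~ c
_ _ : c
\y._ : c -> c
let x : c -> c
\v._ : e -> Bool
\u._ : d -> e -> Bool
p : g
\p._ : g -> g
\w._ : f -> g -> g
  unify f -> g -> g ~ Bool -> h
  unify f ~ Bool
  unify g -> g ~ h
_ _ : g -> g
  unify d -> e -> Bool ~ (g -> g) -> i
  unify d ~ g -> g
  unify e -> Bool ~ i
_ _ : e -> Bool
  unify Bool ~ Bool
\r._ : k -> Bool
\s._ : l -> Bool
  unify k -> Bool ~ l -> Bool
  unify k ~ l
  unify Bool ~ Bool
  unify Bool ~ Bool
  unify Bool ~ Bool
  unify l -> Bool ~ Bool -> m
  unify l ~ Bool
  unify Bool ~ m
_ _ : Bool
\q._ : j -> Bool
  unify e -> Bool ~ (j -> Bool) -> n
  unify e ~ j -> Bool
  unify Bool ~ n
_ _ : Bool
  unify Bool ~ Bool
  unify Bool ~ Bool

Answer: Bool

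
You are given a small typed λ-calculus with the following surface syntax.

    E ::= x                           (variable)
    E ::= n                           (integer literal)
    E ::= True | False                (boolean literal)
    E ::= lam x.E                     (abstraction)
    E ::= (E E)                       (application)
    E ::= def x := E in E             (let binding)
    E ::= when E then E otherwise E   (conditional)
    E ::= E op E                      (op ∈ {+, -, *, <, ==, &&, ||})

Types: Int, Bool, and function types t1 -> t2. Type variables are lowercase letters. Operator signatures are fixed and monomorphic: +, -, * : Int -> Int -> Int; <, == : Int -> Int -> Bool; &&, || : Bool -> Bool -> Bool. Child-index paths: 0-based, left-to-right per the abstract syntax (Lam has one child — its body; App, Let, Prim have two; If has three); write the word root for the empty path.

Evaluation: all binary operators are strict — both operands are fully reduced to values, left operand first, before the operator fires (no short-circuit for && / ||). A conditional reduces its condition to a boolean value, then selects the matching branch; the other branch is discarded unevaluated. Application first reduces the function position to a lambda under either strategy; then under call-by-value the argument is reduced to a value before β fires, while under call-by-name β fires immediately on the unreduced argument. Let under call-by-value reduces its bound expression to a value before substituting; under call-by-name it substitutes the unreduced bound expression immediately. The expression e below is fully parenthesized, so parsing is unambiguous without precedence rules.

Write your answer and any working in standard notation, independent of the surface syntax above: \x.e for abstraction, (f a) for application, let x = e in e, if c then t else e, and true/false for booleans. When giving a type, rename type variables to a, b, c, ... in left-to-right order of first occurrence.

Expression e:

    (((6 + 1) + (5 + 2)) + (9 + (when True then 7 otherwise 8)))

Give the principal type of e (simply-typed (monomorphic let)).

Answer: Int

Derivation:
  unify Int ~ Int
  unify Int ~ Int
  unify Int ~ Int
  unify Int ~ Int
  unify Int ~ Int
  unify Int ~ Int
  unify Int ~ Int
  unify Int ~ Int
  unify Bool ~ Bool
  unify Int ~ Int
  unify Int ~ Int
  unify Int ~ Int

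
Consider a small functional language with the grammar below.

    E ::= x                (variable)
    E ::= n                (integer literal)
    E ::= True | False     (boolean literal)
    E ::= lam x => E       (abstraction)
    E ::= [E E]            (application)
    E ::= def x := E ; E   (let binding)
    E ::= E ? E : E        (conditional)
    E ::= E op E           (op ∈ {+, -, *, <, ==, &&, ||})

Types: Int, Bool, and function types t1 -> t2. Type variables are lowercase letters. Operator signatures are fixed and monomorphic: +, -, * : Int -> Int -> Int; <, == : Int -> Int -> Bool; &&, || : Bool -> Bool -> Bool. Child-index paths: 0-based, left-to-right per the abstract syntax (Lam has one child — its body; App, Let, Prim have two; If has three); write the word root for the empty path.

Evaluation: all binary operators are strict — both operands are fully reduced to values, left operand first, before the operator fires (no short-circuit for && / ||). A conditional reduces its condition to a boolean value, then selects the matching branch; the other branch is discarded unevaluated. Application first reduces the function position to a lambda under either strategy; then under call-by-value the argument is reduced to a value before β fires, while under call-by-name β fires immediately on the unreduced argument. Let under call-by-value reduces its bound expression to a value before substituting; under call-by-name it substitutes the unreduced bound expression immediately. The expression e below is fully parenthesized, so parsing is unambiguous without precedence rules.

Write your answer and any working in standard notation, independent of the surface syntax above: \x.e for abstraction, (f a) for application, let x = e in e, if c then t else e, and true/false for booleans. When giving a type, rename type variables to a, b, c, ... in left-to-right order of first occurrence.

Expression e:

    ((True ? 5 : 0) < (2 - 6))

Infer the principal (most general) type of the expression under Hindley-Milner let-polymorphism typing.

Answer: Bool

Derivation:
  unify Bool ~ Bool
  unify Int ~ Int
  unify Int ~ Int
  unify Int ~ Int
  unify Int ~ Int
  unify Int ~ Int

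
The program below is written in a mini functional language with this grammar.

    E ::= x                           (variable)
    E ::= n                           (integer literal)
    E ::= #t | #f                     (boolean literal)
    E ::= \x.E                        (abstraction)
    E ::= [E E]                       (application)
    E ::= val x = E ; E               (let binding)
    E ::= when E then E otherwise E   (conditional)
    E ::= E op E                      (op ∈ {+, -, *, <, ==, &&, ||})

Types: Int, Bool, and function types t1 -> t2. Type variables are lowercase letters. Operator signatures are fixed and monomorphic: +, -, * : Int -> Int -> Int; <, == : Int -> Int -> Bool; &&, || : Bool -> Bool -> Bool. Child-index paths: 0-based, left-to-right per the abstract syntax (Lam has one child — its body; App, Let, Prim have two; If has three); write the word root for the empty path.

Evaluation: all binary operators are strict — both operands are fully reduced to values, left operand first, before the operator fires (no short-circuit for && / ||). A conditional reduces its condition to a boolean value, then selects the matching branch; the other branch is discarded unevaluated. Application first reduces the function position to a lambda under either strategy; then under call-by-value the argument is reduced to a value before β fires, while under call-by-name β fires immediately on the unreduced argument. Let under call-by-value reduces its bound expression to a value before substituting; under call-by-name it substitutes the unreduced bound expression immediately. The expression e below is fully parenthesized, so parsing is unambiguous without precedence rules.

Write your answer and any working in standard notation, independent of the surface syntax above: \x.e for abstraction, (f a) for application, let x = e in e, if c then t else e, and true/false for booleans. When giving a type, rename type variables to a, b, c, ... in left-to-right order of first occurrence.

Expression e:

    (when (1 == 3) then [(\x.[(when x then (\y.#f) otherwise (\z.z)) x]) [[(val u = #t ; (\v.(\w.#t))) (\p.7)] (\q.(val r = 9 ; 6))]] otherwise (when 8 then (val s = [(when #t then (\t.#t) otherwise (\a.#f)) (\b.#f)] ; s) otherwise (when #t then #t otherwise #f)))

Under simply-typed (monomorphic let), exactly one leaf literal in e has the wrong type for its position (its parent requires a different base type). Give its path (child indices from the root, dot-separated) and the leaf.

Answer: 2.0 : 8

Working:
  unify Int ~ Int
  unify Int ~ Int
  unify Bool ~ Bool
x : a
  unify a ~ Bool
\y._ : b -> Bool
z : c
\z._ : c -> c
  unify b -> Bool ~ c -> c
  unify b ~ c
  unify Bool ~ c
x : Bool
  unify Bool -> Bool ~ Bool -> d
  unify Bool ~ Bool
  unify Bool ~ d
_ _ : Bool
\x._ : Bool -> Bool
let u : Bool
\w._ : f -> Bool
\v._ : e -> f -> Bool
\p._ : g -> Int
  unify e -> f -> Bool ~ (g -> Int) -> h
  unify e ~ g -> Int
  unify f -> Bool ~ h
_ _ : f -> Bool
let r : Int
\q._ : i -> Int
  unify f -> Bool ~ (i -> Int) -> j
  unify f ~ i -> Int
  unify Bool ~ j
_ _ : Bool
  unify Bool -> Bool ~ Bool -> k
  unify Bool ~ Bool
  unify Bool ~ k
_ _ : Bool
  unify Int ~ Bool
  FAIL: mismatch Int ~ Bool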